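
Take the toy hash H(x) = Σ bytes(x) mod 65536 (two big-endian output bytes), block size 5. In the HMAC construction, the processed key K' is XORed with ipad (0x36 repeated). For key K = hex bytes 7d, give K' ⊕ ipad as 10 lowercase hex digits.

4b36363636

Key hex bytes 7d is 1 byte ≤ B = 5; zero-pad to 5 bytes: K' = 7d 00 00 00 00.
XOR each byte with 0x36: 7d⊕36=4b, 00⊕36=36, 00⊕36=36, 00⊕36=36, 00⊕36=36.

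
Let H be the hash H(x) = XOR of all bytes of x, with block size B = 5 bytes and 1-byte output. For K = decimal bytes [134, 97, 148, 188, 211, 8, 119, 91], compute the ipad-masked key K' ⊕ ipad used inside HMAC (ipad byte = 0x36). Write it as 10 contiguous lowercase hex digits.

0e36363636

Key decimal bytes [134, 97, 148, 188, 211, 8, 119, 91] = 86 61 94 bc d3 08 77 5b is 8 bytes > B = 5, so hash it first: H(key) = 38, then zero-pad to 5 bytes: K' = 38 00 00 00 00.
XOR each byte with 0x36: 38⊕36=0e, 00⊕36=36, 00⊕36=36, 00⊕36=36, 00⊕36=36.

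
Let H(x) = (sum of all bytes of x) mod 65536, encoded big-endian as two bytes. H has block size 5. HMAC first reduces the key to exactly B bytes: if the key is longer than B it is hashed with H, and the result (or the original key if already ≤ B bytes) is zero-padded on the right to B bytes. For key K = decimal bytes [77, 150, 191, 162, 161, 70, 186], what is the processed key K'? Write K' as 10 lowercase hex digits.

|K| = 7 > B = 5, so first hash the key.
H(K): sum = 77+150+191+162+161+70+186 = 997 → 03 e5.
Zero-pad H(K) = 03 e5 to 5 bytes: K' = 03 e5 00 00 00.

03e5000000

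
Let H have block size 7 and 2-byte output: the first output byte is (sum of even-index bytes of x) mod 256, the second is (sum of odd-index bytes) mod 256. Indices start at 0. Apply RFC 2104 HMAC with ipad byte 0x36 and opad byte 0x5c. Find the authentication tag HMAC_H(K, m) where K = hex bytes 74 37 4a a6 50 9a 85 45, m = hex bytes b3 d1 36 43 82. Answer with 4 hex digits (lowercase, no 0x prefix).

44f3

Key hex bytes 74 37 4a a6 50 9a 85 45 is 8 bytes > B = 7, so hash it first: H(key) = 93 bc, then zero-pad to 7 bytes: K' = 93 bc 00 00 00 00 00.
K' ⊕ ipad = a5 8a 36 36 36 36 36.  K' ⊕ opad = cf e0 5c 5c 5c 5c 5c.
Inner input = (K'⊕ipad) ∥ m = a5 8a 36 36 36 36 36 ∥ b3 d1 36 43 82.
Inner hash: even-index sum = 603 mod 256 = 91; odd-index sum = 609 mod 256 = 97 → 5b 61.
Outer input = (K'⊕opad) ∥ inner = cf e0 5c 5c 5c 5c 5c ∥ 5b 61.
Outer hash (tag): even-index sum = 580 mod 256 = 68; odd-index sum = 499 mod 256 = 243 → 44 f3.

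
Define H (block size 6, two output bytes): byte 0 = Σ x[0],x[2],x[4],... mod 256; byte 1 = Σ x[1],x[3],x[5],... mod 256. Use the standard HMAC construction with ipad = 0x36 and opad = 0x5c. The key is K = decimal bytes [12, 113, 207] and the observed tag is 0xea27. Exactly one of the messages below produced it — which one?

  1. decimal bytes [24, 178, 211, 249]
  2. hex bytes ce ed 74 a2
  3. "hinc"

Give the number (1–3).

2

Key decimal bytes [12, 113, 207] = 0c 71 cf is 3 bytes ≤ B = 6; zero-pad to 6 bytes: K' = 0c 71 cf 00 00 00.
K' ⊕ ipad = 3a 47 f9 36 36 36; K' ⊕ opad = 50 2d 93 5c 5c 5c.
m1: inner = H(3a 47 f9 36 36 36 18 b2 d3 f9) = 54 5e; tag = H(50 2d 93 5c 5c 5c 54 5e) = 9343
m2: inner = H(3a 47 f9 36 36 36 ce ed 74 a2) = ab 42; tag = H(50 2d 93 5c 5c 5c ab 42) = ea27 ← matches
m3: inner = H(3a 47 f9 36 36 36 68 69 6e 63) = 3f 7f; tag = H(50 2d 93 5c 5c 5c 3f 7f) = 7e64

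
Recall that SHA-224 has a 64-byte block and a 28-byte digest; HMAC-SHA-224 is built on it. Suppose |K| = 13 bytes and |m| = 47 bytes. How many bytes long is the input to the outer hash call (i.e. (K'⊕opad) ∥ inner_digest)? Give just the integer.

92

Key is 13 ≤ 64 bytes, zero-padded: |K'| = 64.
Outer input = (K'⊕opad) ∥ H(inner) → 64 + 28 = 92 bytes.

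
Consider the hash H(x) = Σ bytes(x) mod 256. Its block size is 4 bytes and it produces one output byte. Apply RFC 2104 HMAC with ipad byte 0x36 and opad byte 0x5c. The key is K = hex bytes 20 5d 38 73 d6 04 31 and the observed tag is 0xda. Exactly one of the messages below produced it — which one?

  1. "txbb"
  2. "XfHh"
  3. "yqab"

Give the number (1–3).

Key hex bytes 20 5d 38 73 d6 04 31 is 7 bytes > B = 4, so hash it first: H(key) = 33, then zero-pad to 4 bytes: K' = 33 00 00 00.
K' ⊕ ipad = 05 36 36 36; K' ⊕ opad = 6f 5c 5c 5c.
m1: inner = H(05 36 36 36 74 78 62 62) = 57; tag = H(6f 5c 5c 5c 57) = da ← matches
m2: inner = H(05 36 36 36 58 66 48 68) = 15; tag = H(6f 5c 5c 5c 15) = 98
m3: inner = H(05 36 36 36 79 71 61 62) = 54; tag = H(6f 5c 5c 5c 54) = d7

1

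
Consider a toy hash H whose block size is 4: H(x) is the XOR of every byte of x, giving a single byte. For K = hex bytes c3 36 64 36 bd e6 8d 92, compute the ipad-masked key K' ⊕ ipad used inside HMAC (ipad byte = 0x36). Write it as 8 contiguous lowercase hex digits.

d5363636

Key hex bytes c3 36 64 36 bd e6 8d 92 is 8 bytes > B = 4, so hash it first: H(key) = e3, then zero-pad to 4 bytes: K' = e3 00 00 00.
XOR each byte with 0x36: e3⊕36=d5, 00⊕36=36, 00⊕36=36, 00⊕36=36.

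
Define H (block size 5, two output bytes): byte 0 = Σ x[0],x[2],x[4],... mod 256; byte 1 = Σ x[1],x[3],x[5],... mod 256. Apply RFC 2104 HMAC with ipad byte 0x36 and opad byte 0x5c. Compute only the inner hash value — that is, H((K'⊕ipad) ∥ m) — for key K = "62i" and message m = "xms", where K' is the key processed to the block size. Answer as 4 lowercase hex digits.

0225

Key "62i" = 36 32 69 is 3 bytes ≤ B = 5; zero-pad to 5 bytes: K' = 36 32 69 00 00.
K' ⊕ ipad = 00 04 5f 36 36.
Inner input = 00 04 5f 36 36 ∥ 78 6d 73.
Inner hash: even-index sum = 258 mod 256 = 2; odd-index sum = 293 mod 256 = 37 → 02 25.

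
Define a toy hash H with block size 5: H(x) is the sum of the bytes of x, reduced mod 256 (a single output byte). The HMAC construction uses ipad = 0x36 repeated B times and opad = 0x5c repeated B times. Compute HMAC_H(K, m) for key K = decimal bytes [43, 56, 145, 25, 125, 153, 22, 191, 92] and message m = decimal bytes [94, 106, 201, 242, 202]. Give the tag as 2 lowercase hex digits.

ff

Key decimal bytes [43, 56, 145, 25, 125, 153, 22, 191, 92] = 2b 38 91 19 7d 99 16 bf 5c is 9 bytes > B = 5, so hash it first: H(key) = 54, then zero-pad to 5 bytes: K' = 54 00 00 00 00.
K' ⊕ ipad = 62 36 36 36 36.  K' ⊕ opad = 08 5c 5c 5c 5c.
Inner input = (K'⊕ipad) ∥ m = 62 36 36 36 36 ∥ 5e 6a c9 f2 ca.
Inner hash: sum = 98+54+54+54+54+94+106+201+242+202 = 1159; mod 256 = 135 → 87.
Outer input = (K'⊕opad) ∥ inner = 08 5c 5c 5c 5c ∥ 87.
Outer hash (tag): sum = 8+92+92+92+92+135 = 511; mod 256 = 255 → ff.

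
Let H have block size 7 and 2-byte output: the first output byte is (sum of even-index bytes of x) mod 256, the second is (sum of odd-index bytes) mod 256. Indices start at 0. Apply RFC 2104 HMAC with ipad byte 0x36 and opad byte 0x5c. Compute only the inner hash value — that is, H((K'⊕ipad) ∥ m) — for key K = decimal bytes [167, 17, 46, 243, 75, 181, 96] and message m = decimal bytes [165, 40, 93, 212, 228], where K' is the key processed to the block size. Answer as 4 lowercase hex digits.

Key decimal bytes [167, 17, 46, 243, 75, 181, 96] = a7 11 2e f3 4b b5 60 is exactly B = 7 bytes: K' = a7 11 2e f3 4b b5 60.
K' ⊕ ipad = 91 27 18 c5 7d 83 56.
Inner input = 91 27 18 c5 7d 83 56 ∥ a5 28 5d d4 e4.
Inner hash: even-index sum = 632 mod 256 = 120; odd-index sum = 853 mod 256 = 85 → 78 55.

7855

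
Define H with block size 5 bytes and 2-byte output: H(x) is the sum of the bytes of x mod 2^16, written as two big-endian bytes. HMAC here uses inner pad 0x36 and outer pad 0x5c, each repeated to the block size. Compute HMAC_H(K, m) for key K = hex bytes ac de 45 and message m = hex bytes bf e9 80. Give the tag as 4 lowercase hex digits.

02d0

Key hex bytes ac de 45 is 3 bytes ≤ B = 5; zero-pad to 5 bytes: K' = ac de 45 00 00.
K' ⊕ ipad = 9a e8 73 36 36.  K' ⊕ opad = f0 82 19 5c 5c.
Inner input = (K'⊕ipad) ∥ m = 9a e8 73 36 36 ∥ bf e9 80.
Inner hash: sum = 154+232+115+54+54+191+233+128 = 1161 → 04 89.
Outer input = (K'⊕opad) ∥ inner = f0 82 19 5c 5c ∥ 04 89.
Outer hash (tag): sum = 240+130+25+92+92+4+137 = 720 → 02 d0.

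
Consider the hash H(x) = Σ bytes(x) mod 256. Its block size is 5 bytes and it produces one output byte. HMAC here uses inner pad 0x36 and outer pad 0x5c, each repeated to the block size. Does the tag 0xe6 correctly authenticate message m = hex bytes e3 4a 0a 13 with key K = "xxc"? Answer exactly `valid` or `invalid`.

Key "xxc" = 78 78 63 is 3 bytes ≤ B = 5; zero-pad to 5 bytes: K' = 78 78 63 00 00.
K' ⊕ ipad = 4e 4e 55 36 36; K' ⊕ opad = 24 24 3f 5c 5c.
Inner hash: sum = 78+78+85+54+54+227+74+10+19 = 679; mod 256 = 167 → a7.
Outer hash (recomputed tag): sum = 36+36+63+92+92+167 = 486; mod 256 = 230 → e6.
Recomputed tag = e6; claimed = e6 → match.

valid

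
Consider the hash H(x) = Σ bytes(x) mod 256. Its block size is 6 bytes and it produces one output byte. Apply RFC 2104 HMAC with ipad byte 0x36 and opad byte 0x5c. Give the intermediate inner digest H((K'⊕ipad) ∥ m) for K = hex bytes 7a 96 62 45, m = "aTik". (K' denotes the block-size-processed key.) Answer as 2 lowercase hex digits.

Key hex bytes 7a 96 62 45 is 4 bytes ≤ B = 6; zero-pad to 6 bytes: K' = 7a 96 62 45 00 00.
K' ⊕ ipad = 4c a0 54 73 36 36.
Inner input = 4c a0 54 73 36 36 ∥ 61 54 69 6b.
Inner hash: sum = 76+160+84+115+54+54+97+84+105+107 = 936; mod 256 = 168 → a8.

a8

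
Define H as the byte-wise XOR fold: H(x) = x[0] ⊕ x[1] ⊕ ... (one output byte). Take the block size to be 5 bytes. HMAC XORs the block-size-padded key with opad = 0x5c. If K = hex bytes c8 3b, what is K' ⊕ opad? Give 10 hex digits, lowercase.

Key hex bytes c8 3b is 2 bytes ≤ B = 5; zero-pad to 5 bytes: K' = c8 3b 00 00 00.
XOR each byte with 0x5c: c8⊕5c=94, 3b⊕5c=67, 00⊕5c=5c, 00⊕5c=5c, 00⊕5c=5c.

94675c5c5c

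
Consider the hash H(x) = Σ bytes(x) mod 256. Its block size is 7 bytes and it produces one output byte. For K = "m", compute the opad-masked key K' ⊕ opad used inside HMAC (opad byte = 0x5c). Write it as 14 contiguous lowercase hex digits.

Key "m" = 6d is 1 byte ≤ B = 7; zero-pad to 7 bytes: K' = 6d 00 00 00 00 00 00.
XOR each byte with 0x5c: 6d⊕5c=31, 00⊕5c=5c, 00⊕5c=5c, 00⊕5c=5c, 00⊕5c=5c, 00⊕5c=5c, 00⊕5c=5c.

315c5c5c5c5c5c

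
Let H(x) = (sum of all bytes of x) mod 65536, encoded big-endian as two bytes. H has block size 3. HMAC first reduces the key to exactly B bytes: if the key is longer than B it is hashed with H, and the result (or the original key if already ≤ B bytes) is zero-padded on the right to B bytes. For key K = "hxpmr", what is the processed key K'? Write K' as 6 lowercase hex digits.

022f00

|K| = 5 > B = 3, so first hash the key.
H(K): sum = 104+120+112+109+114 = 559 → 02 2f.
Zero-pad H(K) = 02 2f to 3 bytes: K' = 02 2f 00.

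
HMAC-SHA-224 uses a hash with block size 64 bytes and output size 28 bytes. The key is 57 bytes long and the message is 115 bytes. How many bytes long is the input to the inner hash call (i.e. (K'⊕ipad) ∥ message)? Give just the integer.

179

Key is 57 ≤ 64 bytes, zero-padded: |K'| = 64.
Inner input = (K'⊕ipad) ∥ m → 64 + 115 = 179 bytes.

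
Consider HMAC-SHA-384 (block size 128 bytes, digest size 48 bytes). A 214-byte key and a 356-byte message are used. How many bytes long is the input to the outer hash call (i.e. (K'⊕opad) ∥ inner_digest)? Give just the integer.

176

Key is 214 > 128 bytes, so it is hashed to 48 bytes then zero-padded to 128: |K'| = 128.
Outer input = (K'⊕opad) ∥ H(inner) → 128 + 48 = 176 bytes.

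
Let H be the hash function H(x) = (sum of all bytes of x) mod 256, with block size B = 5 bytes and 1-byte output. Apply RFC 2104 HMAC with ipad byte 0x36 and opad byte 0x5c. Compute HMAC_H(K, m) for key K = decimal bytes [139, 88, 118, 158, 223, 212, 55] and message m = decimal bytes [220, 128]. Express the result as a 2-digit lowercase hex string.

38

Key decimal bytes [139, 88, 118, 158, 223, 212, 55] = 8b 58 76 9e df d4 37 is 7 bytes > B = 5, so hash it first: H(key) = e1, then zero-pad to 5 bytes: K' = e1 00 00 00 00.
K' ⊕ ipad = d7 36 36 36 36.  K' ⊕ opad = bd 5c 5c 5c 5c.
Inner input = (K'⊕ipad) ∥ m = d7 36 36 36 36 ∥ dc 80.
Inner hash: sum = 215+54+54+54+54+220+128 = 779; mod 256 = 11 → 0b.
Outer input = (K'⊕opad) ∥ inner = bd 5c 5c 5c 5c ∥ 0b.
Outer hash (tag): sum = 189+92+92+92+92+11 = 568; mod 256 = 56 → 38.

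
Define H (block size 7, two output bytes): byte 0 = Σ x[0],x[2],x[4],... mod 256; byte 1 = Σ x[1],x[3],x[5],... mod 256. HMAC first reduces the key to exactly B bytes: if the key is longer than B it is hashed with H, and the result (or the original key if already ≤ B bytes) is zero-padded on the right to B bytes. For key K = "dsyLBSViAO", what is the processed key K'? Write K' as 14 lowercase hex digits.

|K| = 10 > B = 7, so first hash the key.
H(K): even-index sum = 438 mod 256 = 182; odd-index sum = 458 mod 256 = 202 → b6 ca.
Zero-pad H(K) = b6 ca to 7 bytes: K' = b6 ca 00 00 00 00 00.

b6ca0000000000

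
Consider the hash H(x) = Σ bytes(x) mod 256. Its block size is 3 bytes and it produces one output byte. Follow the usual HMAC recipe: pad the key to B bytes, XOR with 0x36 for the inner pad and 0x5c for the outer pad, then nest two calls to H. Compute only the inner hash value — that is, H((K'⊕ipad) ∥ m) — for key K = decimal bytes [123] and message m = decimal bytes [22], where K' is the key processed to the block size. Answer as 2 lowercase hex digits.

Key decimal bytes [123] = 7b is 1 byte ≤ B = 3; zero-pad to 3 bytes: K' = 7b 00 00.
K' ⊕ ipad = 4d 36 36.
Inner input = 4d 36 36 ∥ 16.
Inner hash: sum = 77+54+54+22 = 207 → cf.

cf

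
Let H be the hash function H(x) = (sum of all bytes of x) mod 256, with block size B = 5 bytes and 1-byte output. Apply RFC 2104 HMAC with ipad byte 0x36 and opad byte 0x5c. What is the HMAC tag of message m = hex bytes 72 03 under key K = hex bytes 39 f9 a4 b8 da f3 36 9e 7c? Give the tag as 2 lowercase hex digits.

Key hex bytes 39 f9 a4 b8 da f3 36 9e 7c is 9 bytes > B = 5, so hash it first: H(key) = ab, then zero-pad to 5 bytes: K' = ab 00 00 00 00.
K' ⊕ ipad = 9d 36 36 36 36.  K' ⊕ opad = f7 5c 5c 5c 5c.
Inner input = (K'⊕ipad) ∥ m = 9d 36 36 36 36 ∥ 72 03.
Inner hash: sum = 157+54+54+54+54+114+3 = 490; mod 256 = 234 → ea.
Outer input = (K'⊕opad) ∥ inner = f7 5c 5c 5c 5c ∥ ea.
Outer hash (tag): sum = 247+92+92+92+92+234 = 849; mod 256 = 81 → 51.

51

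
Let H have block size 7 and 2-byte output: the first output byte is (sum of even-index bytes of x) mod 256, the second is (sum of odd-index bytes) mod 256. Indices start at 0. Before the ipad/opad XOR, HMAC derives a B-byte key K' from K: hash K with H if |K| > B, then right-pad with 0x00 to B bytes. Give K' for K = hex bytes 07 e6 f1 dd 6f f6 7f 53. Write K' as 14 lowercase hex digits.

|K| = 8 > B = 7, so first hash the key.
H(K): even-index sum = 486 mod 256 = 230; odd-index sum = 780 mod 256 = 12 → e6 0c.
Zero-pad H(K) = e6 0c to 7 bytes: K' = e6 0c 00 00 00 00 00.

e60c0000000000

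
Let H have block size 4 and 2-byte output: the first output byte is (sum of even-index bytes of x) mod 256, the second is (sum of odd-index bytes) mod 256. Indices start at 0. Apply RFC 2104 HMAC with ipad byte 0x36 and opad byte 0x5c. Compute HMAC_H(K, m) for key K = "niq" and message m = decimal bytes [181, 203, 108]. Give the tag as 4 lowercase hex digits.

1ff1

Key "niq" = 6e 69 71 is 3 bytes ≤ B = 4; zero-pad to 4 bytes: K' = 6e 69 71 00.
K' ⊕ ipad = 58 5f 47 36.  K' ⊕ opad = 32 35 2d 5c.
Inner input = (K'⊕ipad) ∥ m = 58 5f 47 36 ∥ b5 cb 6c.
Inner hash: even-index sum = 448 mod 256 = 192; odd-index sum = 352 mod 256 = 96 → c0 60.
Outer input = (K'⊕opad) ∥ inner = 32 35 2d 5c ∥ c0 60.
Outer hash (tag): even-index sum = 287 mod 256 = 31; odd-index sum = 241 mod 256 = 241 → 1f f1.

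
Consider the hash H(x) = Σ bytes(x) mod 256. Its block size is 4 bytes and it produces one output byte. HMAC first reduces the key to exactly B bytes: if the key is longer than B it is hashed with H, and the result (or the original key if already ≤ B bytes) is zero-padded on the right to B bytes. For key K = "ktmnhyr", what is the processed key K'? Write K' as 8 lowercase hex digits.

0d000000

|K| = 7 > B = 4, so first hash the key.
H(K): sum = 107+116+109+110+104+121+114 = 781; mod 256 = 13 → 0d.
Zero-pad H(K) = 0d to 4 bytes: K' = 0d 00 00 00.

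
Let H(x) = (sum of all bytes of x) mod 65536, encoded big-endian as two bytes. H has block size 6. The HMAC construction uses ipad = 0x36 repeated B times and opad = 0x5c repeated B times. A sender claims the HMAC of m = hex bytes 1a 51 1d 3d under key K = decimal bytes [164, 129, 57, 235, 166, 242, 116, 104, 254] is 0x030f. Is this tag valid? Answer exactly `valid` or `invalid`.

Key decimal bytes [164, 129, 57, 235, 166, 242, 116, 104, 254] = a4 81 39 eb a6 f2 74 68 fe is 9 bytes > B = 6, so hash it first: H(key) = 05 bb, then zero-pad to 6 bytes: K' = 05 bb 00 00 00 00.
K' ⊕ ipad = 33 8d 36 36 36 36; K' ⊕ opad = 59 e7 5c 5c 5c 5c.
Inner hash: sum = 51+141+54+54+54+54+26+81+29+61 = 605 → 02 5d.
Outer hash (recomputed tag): sum = 89+231+92+92+92+92+2+93 = 783 → 03 0f.
Recomputed tag = 030f; claimed = 030f → match.

valid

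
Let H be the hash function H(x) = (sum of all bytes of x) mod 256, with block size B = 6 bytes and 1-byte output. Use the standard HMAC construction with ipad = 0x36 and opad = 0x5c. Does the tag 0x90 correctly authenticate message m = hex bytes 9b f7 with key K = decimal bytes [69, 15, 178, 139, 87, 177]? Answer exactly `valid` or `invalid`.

valid

Key decimal bytes [69, 15, 178, 139, 87, 177] = 45 0f b2 8b 57 b1 is exactly B = 6 bytes: K' = 45 0f b2 8b 57 b1.
K' ⊕ ipad = 73 39 84 bd 61 87; K' ⊕ opad = 19 53 ee d7 0b ed.
Inner hash: sum = 115+57+132+189+97+135+155+247 = 1127; mod 256 = 103 → 67.
Outer hash (recomputed tag): sum = 25+83+238+215+11+237+103 = 912; mod 256 = 144 → 90.
Recomputed tag = 90; claimed = 90 → match.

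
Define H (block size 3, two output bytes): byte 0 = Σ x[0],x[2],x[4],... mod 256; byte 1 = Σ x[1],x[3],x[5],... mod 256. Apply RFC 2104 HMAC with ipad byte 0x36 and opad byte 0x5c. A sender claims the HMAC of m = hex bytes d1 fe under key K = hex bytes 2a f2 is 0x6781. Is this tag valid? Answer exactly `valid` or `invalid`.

Key hex bytes 2a f2 is 2 bytes ≤ B = 3; zero-pad to 3 bytes: K' = 2a f2 00.
K' ⊕ ipad = 1c c4 36; K' ⊕ opad = 76 ae 5c.
Inner hash: even-index sum = 336 mod 256 = 80; odd-index sum = 405 mod 256 = 149 → 50 95.
Outer hash (recomputed tag): even-index sum = 359 mod 256 = 103; odd-index sum = 254 mod 256 = 254 → 67 fe.
Recomputed tag = 67fe; claimed = 6781 → mismatch.

invalid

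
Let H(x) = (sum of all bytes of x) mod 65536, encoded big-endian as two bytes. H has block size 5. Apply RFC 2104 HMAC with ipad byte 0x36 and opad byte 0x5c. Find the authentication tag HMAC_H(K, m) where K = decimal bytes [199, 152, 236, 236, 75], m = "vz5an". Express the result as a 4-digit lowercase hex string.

039f

Key decimal bytes [199, 152, 236, 236, 75] = c7 98 ec ec 4b is exactly B = 5 bytes: K' = c7 98 ec ec 4b.
K' ⊕ ipad = f1 ae da da 7d.  K' ⊕ opad = 9b c4 b0 b0 17.
Inner input = (K'⊕ipad) ∥ m = f1 ae da da 7d ∥ 76 7a 35 61 6e.
Inner hash: sum = 241+174+218+218+125+118+122+53+97+110 = 1476 → 05 c4.
Outer input = (K'⊕opad) ∥ inner = 9b c4 b0 b0 17 ∥ 05 c4.
Outer hash (tag): sum = 155+196+176+176+23+5+196 = 927 → 03 9f.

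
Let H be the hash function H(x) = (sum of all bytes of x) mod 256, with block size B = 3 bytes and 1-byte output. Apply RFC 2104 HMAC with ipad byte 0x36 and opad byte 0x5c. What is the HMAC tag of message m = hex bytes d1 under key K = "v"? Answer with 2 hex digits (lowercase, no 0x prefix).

5f

Key "v" = 76 is 1 byte ≤ B = 3; zero-pad to 3 bytes: K' = 76 00 00.
K' ⊕ ipad = 40 36 36.  K' ⊕ opad = 2a 5c 5c.
Inner input = (K'⊕ipad) ∥ m = 40 36 36 ∥ d1.
Inner hash: sum = 64+54+54+209 = 381; mod 256 = 125 → 7d.
Outer input = (K'⊕opad) ∥ inner = 2a 5c 5c ∥ 7d.
Outer hash (tag): sum = 42+92+92+125 = 351; mod 256 = 95 → 5f.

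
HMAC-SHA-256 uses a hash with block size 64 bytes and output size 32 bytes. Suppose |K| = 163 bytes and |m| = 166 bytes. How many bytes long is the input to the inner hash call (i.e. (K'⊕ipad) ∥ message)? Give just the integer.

Key is 163 > 64 bytes, so it is hashed to 32 bytes then zero-padded to 64: |K'| = 64.
Inner input = (K'⊕ipad) ∥ m → 64 + 166 = 230 bytes.

230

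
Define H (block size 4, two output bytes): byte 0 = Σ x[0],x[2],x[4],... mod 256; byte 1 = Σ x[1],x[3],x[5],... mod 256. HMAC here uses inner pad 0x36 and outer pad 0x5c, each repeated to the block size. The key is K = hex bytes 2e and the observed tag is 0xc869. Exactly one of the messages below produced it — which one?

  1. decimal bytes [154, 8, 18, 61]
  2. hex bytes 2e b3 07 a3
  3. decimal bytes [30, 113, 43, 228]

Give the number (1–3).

Key hex bytes 2e is 1 byte ≤ B = 4; zero-pad to 4 bytes: K' = 2e 00 00 00.
K' ⊕ ipad = 18 36 36 36; K' ⊕ opad = 72 5c 5c 5c.
m1: inner = H(18 36 36 36 9a 08 12 3d) = fa b1; tag = H(72 5c 5c 5c fa b1) = c869 ← matches
m2: inner = H(18 36 36 36 2e b3 07 a3) = 83 c2; tag = H(72 5c 5c 5c 83 c2) = 517a
m3: inner = H(18 36 36 36 1e 71 2b e4) = 97 c1; tag = H(72 5c 5c 5c 97 c1) = 6579

1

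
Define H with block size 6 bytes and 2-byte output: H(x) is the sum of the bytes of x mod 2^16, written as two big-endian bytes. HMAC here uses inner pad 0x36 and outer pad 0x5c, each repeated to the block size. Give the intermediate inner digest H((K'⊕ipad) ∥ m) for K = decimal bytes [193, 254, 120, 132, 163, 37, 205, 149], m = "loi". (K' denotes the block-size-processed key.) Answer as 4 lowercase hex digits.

0321

Key decimal bytes [193, 254, 120, 132, 163, 37, 205, 149] = c1 fe 78 84 a3 25 cd 95 is 8 bytes > B = 6, so hash it first: H(key) = 04 e5, then zero-pad to 6 bytes: K' = 04 e5 00 00 00 00.
K' ⊕ ipad = 32 d3 36 36 36 36.
Inner input = 32 d3 36 36 36 36 ∥ 6c 6f 69.
Inner hash: sum = 50+211+54+54+54+54+108+111+105 = 801 → 03 21.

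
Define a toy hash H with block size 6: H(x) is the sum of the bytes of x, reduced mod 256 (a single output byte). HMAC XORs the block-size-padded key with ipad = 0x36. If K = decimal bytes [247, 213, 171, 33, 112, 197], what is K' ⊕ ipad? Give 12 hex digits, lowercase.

Key decimal bytes [247, 213, 171, 33, 112, 197] = f7 d5 ab 21 70 c5 is exactly B = 6 bytes: K' = f7 d5 ab 21 70 c5.
XOR each byte with 0x36: f7⊕36=c1, d5⊕36=e3, ab⊕36=9d, 21⊕36=17, 70⊕36=46, c5⊕36=f3.

c1e39d1746f3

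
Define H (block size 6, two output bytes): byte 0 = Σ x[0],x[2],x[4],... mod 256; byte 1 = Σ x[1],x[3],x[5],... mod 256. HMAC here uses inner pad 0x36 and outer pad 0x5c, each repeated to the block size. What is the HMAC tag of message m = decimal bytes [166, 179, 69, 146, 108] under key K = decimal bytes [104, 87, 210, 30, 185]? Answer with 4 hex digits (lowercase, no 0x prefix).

cfad

Key decimal bytes [104, 87, 210, 30, 185] = 68 57 d2 1e b9 is 5 bytes ≤ B = 6; zero-pad to 6 bytes: K' = 68 57 d2 1e b9 00.
K' ⊕ ipad = 5e 61 e4 28 8f 36.  K' ⊕ opad = 34 0b 8e 42 e5 5c.
Inner input = (K'⊕ipad) ∥ m = 5e 61 e4 28 8f 36 ∥ a6 b3 45 92 6c.
Inner hash: even-index sum = 808 mod 256 = 40; odd-index sum = 516 mod 256 = 4 → 28 04.
Outer input = (K'⊕opad) ∥ inner = 34 0b 8e 42 e5 5c ∥ 28 04.
Outer hash (tag): even-index sum = 463 mod 256 = 207; odd-index sum = 173 mod 256 = 173 → cf ad.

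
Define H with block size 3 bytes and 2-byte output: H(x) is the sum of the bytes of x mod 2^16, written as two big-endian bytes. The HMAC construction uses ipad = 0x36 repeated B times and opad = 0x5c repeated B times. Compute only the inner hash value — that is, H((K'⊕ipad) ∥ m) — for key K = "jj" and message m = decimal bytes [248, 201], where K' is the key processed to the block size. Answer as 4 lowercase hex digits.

02af

Key "jj" = 6a 6a is 2 bytes ≤ B = 3; zero-pad to 3 bytes: K' = 6a 6a 00.
K' ⊕ ipad = 5c 5c 36.
Inner input = 5c 5c 36 ∥ f8 c9.
Inner hash: sum = 92+92+54+248+201 = 687 → 02 af.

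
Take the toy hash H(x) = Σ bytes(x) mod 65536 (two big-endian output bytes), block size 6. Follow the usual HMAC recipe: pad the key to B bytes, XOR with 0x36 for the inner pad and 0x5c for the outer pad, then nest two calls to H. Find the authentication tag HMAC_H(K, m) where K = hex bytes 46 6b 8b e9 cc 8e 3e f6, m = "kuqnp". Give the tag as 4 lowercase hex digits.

Key hex bytes 46 6b 8b e9 cc 8e 3e f6 is 8 bytes > B = 6, so hash it first: H(key) = 04 b3, then zero-pad to 6 bytes: K' = 04 b3 00 00 00 00.
K' ⊕ ipad = 32 85 36 36 36 36.  K' ⊕ opad = 58 ef 5c 5c 5c 5c.
Inner input = (K'⊕ipad) ∥ m = 32 85 36 36 36 36 ∥ 6b 75 71 6e 70.
Inner hash: sum = 50+133+54+54+54+54+107+117+113+110+112 = 958 → 03 be.
Outer input = (K'⊕opad) ∥ inner = 58 ef 5c 5c 5c 5c ∥ 03 be.
Outer hash (tag): sum = 88+239+92+92+92+92+3+190 = 888 → 03 78.

0378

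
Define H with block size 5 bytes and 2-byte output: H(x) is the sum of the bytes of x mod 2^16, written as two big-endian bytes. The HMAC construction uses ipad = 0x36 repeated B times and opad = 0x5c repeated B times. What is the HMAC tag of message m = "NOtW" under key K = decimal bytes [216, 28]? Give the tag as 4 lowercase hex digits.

Key decimal bytes [216, 28] = d8 1c is 2 bytes ≤ B = 5; zero-pad to 5 bytes: K' = d8 1c 00 00 00.
K' ⊕ ipad = ee 2a 36 36 36.  K' ⊕ opad = 84 40 5c 5c 5c.
Inner input = (K'⊕ipad) ∥ m = ee 2a 36 36 36 ∥ 4e 4f 74 57.
Inner hash: sum = 238+42+54+54+54+78+79+116+87 = 802 → 03 22.
Outer input = (K'⊕opad) ∥ inner = 84 40 5c 5c 5c ∥ 03 22.
Outer hash (tag): sum = 132+64+92+92+92+3+34 = 509 → 01 fd.

01fd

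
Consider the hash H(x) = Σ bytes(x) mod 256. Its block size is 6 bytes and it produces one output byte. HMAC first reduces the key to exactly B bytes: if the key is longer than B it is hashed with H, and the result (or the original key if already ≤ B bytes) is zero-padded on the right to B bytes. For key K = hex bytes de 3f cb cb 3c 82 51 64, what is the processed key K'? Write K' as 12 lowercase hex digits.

|K| = 8 > B = 6, so first hash the key.
H(K): sum = 222+63+203+203+60+130+81+100 = 1062; mod 256 = 38 → 26.
Zero-pad H(K) = 26 to 6 bytes: K' = 26 00 00 00 00 00.

260000000000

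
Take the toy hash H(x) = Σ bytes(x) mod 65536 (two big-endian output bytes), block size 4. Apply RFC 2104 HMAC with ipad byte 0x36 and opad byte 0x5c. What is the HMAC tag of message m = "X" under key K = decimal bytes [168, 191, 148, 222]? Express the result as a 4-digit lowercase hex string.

Key decimal bytes [168, 191, 148, 222] = a8 bf 94 de is exactly B = 4 bytes: K' = a8 bf 94 de.
K' ⊕ ipad = 9e 89 a2 e8.  K' ⊕ opad = f4 e3 c8 82.
Inner input = (K'⊕ipad) ∥ m = 9e 89 a2 e8 ∥ 58.
Inner hash: sum = 158+137+162+232+88 = 777 → 03 09.
Outer input = (K'⊕opad) ∥ inner = f4 e3 c8 82 ∥ 03 09.
Outer hash (tag): sum = 244+227+200+130+3+9 = 813 → 03 2d.

032d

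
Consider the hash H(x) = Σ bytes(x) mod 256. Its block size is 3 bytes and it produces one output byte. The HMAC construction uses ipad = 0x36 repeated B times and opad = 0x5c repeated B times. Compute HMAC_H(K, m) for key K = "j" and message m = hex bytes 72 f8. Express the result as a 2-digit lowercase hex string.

Key "j" = 6a is 1 byte ≤ B = 3; zero-pad to 3 bytes: K' = 6a 00 00.
K' ⊕ ipad = 5c 36 36.  K' ⊕ opad = 36 5c 5c.
Inner input = (K'⊕ipad) ∥ m = 5c 36 36 ∥ 72 f8.
Inner hash: sum = 92+54+54+114+248 = 562; mod 256 = 50 → 32.
Outer input = (K'⊕opad) ∥ inner = 36 5c 5c ∥ 32.
Outer hash (tag): sum = 54+92+92+50 = 288; mod 256 = 32 → 20.

20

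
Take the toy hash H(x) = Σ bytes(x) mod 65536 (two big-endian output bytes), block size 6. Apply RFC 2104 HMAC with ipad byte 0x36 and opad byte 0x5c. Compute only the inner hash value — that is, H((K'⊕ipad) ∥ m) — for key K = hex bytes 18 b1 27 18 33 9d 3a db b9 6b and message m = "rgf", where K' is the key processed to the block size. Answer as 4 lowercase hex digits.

Key hex bytes 18 b1 27 18 33 9d 3a db b9 6b is 10 bytes > B = 6, so hash it first: H(key) = 04 11, then zero-pad to 6 bytes: K' = 04 11 00 00 00 00.
K' ⊕ ipad = 32 27 36 36 36 36.
Inner input = 32 27 36 36 36 36 ∥ 72 67 66.
Inner hash: sum = 50+39+54+54+54+54+114+103+102 = 624 → 02 70.

0270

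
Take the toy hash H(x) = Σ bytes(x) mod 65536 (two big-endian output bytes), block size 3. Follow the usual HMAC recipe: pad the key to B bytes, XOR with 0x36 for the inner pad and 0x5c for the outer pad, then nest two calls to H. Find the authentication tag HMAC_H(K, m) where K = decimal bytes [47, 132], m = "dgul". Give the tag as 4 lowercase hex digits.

Key decimal bytes [47, 132] = 2f 84 is 2 bytes ≤ B = 3; zero-pad to 3 bytes: K' = 2f 84 00.
K' ⊕ ipad = 19 b2 36.  K' ⊕ opad = 73 d8 5c.
Inner input = (K'⊕ipad) ∥ m = 19 b2 36 ∥ 64 67 75 6c.
Inner hash: sum = 25+178+54+100+103+117+108 = 685 → 02 ad.
Outer input = (K'⊕opad) ∥ inner = 73 d8 5c ∥ 02 ad.
Outer hash (tag): sum = 115+216+92+2+173 = 598 → 02 56.

0256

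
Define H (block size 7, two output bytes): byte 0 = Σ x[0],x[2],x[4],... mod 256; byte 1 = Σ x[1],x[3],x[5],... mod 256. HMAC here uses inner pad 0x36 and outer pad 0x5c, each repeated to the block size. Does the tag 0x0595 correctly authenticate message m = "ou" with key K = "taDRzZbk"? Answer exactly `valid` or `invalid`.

Key "taDRzZbk" = 74 61 44 52 7a 5a 62 6b is 8 bytes > B = 7, so hash it first: H(key) = 94 78, then zero-pad to 7 bytes: K' = 94 78 00 00 00 00 00.
K' ⊕ ipad = a2 4e 36 36 36 36 36; K' ⊕ opad = c8 24 5c 5c 5c 5c 5c.
Inner hash: even-index sum = 441 mod 256 = 185; odd-index sum = 297 mod 256 = 41 → b9 29.
Outer hash (recomputed tag): even-index sum = 517 mod 256 = 5; odd-index sum = 405 mod 256 = 149 → 05 95.
Recomputed tag = 0595; claimed = 0595 → match.

valid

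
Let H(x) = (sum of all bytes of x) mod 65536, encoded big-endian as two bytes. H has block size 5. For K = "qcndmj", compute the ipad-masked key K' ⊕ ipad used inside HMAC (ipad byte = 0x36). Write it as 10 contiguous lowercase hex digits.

Key "qcndmj" = 71 63 6e 64 6d 6a is 6 bytes > B = 5, so hash it first: H(key) = 02 7d, then zero-pad to 5 bytes: K' = 02 7d 00 00 00.
XOR each byte with 0x36: 02⊕36=34, 7d⊕36=4b, 00⊕36=36, 00⊕36=36, 00⊕36=36.

344b363636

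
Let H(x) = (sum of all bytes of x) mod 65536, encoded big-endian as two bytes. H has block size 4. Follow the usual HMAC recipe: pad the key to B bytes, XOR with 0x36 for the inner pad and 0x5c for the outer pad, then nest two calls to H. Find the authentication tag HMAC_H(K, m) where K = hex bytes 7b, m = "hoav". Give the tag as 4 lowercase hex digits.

01da

Key hex bytes 7b is 1 byte ≤ B = 4; zero-pad to 4 bytes: K' = 7b 00 00 00.
K' ⊕ ipad = 4d 36 36 36.  K' ⊕ opad = 27 5c 5c 5c.
Inner input = (K'⊕ipad) ∥ m = 4d 36 36 36 ∥ 68 6f 61 76.
Inner hash: sum = 77+54+54+54+104+111+97+118 = 669 → 02 9d.
Outer input = (K'⊕opad) ∥ inner = 27 5c 5c 5c ∥ 02 9d.
Outer hash (tag): sum = 39+92+92+92+2+157 = 474 → 01 da.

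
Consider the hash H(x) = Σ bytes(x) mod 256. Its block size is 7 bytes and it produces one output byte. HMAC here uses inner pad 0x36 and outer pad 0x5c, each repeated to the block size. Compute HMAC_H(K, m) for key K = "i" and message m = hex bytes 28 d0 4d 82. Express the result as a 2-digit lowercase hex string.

c7

Key "i" = 69 is 1 byte ≤ B = 7; zero-pad to 7 bytes: K' = 69 00 00 00 00 00 00.
K' ⊕ ipad = 5f 36 36 36 36 36 36.  K' ⊕ opad = 35 5c 5c 5c 5c 5c 5c.
Inner input = (K'⊕ipad) ∥ m = 5f 36 36 36 36 36 36 ∥ 28 d0 4d 82.
Inner hash: sum = 95+54+54+54+54+54+54+40+208+77+130 = 874; mod 256 = 106 → 6a.
Outer input = (K'⊕opad) ∥ inner = 35 5c 5c 5c 5c 5c 5c ∥ 6a.
Outer hash (tag): sum = 53+92+92+92+92+92+92+106 = 711; mod 256 = 199 → c7.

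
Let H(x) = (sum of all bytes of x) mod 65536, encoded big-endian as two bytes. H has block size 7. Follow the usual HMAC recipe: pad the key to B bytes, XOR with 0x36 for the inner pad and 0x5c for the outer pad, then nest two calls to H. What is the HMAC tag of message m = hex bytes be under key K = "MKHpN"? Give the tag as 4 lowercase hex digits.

Key "MKHpN" = 4d 4b 48 70 4e is 5 bytes ≤ B = 7; zero-pad to 7 bytes: K' = 4d 4b 48 70 4e 00 00.
K' ⊕ ipad = 7b 7d 7e 46 78 36 36.  K' ⊕ opad = 11 17 14 2c 12 5c 5c.
Inner input = (K'⊕ipad) ∥ m = 7b 7d 7e 46 78 36 36 ∥ be.
Inner hash: sum = 123+125+126+70+120+54+54+190 = 862 → 03 5e.
Outer input = (K'⊕opad) ∥ inner = 11 17 14 2c 12 5c 5c ∥ 03 5e.
Outer hash (tag): sum = 17+23+20+44+18+92+92+3+94 = 403 → 01 93.

0193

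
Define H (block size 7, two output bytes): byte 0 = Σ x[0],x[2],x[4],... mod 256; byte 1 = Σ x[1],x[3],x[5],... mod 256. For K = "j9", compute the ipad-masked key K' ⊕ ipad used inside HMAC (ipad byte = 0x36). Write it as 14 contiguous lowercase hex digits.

Key "j9" = 6a 39 is 2 bytes ≤ B = 7; zero-pad to 7 bytes: K' = 6a 39 00 00 00 00 00.
XOR each byte with 0x36: 6a⊕36=5c, 39⊕36=0f, 00⊕36=36, 00⊕36=36, 00⊕36=36, 00⊕36=36, 00⊕36=36.

5c0f3636363636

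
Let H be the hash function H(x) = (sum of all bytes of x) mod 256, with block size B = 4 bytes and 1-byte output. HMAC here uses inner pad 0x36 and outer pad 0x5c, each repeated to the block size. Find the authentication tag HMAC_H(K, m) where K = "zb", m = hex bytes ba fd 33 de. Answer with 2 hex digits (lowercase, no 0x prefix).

Key "zb" = 7a 62 is 2 bytes ≤ B = 4; zero-pad to 4 bytes: K' = 7a 62 00 00.
K' ⊕ ipad = 4c 54 36 36.  K' ⊕ opad = 26 3e 5c 5c.
Inner input = (K'⊕ipad) ∥ m = 4c 54 36 36 ∥ ba fd 33 de.
Inner hash: sum = 76+84+54+54+186+253+51+222 = 980; mod 256 = 212 → d4.
Outer input = (K'⊕opad) ∥ inner = 26 3e 5c 5c ∥ d4.
Outer hash (tag): sum = 38+62+92+92+212 = 496; mod 256 = 240 → f0.

f0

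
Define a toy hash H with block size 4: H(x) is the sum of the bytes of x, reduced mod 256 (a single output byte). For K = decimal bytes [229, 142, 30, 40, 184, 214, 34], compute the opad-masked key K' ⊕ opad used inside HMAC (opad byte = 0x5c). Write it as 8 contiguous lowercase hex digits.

Key decimal bytes [229, 142, 30, 40, 184, 214, 34] = e5 8e 1e 28 b8 d6 22 is 7 bytes > B = 4, so hash it first: H(key) = 69, then zero-pad to 4 bytes: K' = 69 00 00 00.
XOR each byte with 0x5c: 69⊕5c=35, 00⊕5c=5c, 00⊕5c=5c, 00⊕5c=5c.

355c5c5c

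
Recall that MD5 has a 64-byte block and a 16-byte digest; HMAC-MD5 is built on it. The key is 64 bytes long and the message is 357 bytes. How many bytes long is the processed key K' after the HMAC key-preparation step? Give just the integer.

Key is 64 ≤ 64 bytes, zero-padded: |K'| = 64.

64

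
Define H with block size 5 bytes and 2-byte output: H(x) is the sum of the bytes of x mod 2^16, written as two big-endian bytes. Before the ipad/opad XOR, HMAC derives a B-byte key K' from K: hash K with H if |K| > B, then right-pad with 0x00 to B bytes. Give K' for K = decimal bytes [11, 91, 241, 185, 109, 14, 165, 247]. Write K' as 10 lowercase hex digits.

|K| = 8 > B = 5, so first hash the key.
H(K): sum = 11+91+241+185+109+14+165+247 = 1063 → 04 27.
Zero-pad H(K) = 04 27 to 5 bytes: K' = 04 27 00 00 00.

0427000000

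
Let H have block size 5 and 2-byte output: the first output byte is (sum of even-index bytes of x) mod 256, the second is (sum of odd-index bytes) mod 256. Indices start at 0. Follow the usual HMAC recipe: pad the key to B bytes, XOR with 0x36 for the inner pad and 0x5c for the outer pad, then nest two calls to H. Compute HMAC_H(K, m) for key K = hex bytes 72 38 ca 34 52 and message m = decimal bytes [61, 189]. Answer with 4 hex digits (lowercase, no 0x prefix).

Key hex bytes 72 38 ca 34 52 is exactly B = 5 bytes: K' = 72 38 ca 34 52.
K' ⊕ ipad = 44 0e fc 02 64.  K' ⊕ opad = 2e 64 96 68 0e.
Inner input = (K'⊕ipad) ∥ m = 44 0e fc 02 64 ∥ 3d bd.
Inner hash: even-index sum = 609 mod 256 = 97; odd-index sum = 77 mod 256 = 77 → 61 4d.
Outer input = (K'⊕opad) ∥ inner = 2e 64 96 68 0e ∥ 61 4d.
Outer hash (tag): even-index sum = 287 mod 256 = 31; odd-index sum = 301 mod 256 = 45 → 1f 2d.

1f2d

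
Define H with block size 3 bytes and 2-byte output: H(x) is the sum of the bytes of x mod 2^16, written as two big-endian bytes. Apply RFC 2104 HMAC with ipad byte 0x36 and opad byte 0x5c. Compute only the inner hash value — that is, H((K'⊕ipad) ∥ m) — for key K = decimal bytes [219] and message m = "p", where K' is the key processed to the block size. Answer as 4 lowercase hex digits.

Key decimal bytes [219] = db is 1 byte ≤ B = 3; zero-pad to 3 bytes: K' = db 00 00.
K' ⊕ ipad = ed 36 36.
Inner input = ed 36 36 ∥ 70.
Inner hash: sum = 237+54+54+112 = 457 → 01 c9.

01c9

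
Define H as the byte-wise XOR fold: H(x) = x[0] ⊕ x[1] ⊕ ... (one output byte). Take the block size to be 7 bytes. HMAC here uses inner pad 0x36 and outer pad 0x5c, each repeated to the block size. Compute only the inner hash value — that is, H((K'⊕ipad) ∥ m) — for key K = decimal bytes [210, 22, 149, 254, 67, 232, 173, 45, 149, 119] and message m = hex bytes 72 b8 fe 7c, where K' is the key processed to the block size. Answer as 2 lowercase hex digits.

Key decimal bytes [210, 22, 149, 254, 67, 232, 173, 45, 149, 119] = d2 16 95 fe 43 e8 ad 2d 95 77 is 10 bytes > B = 7, so hash it first: H(key) = 66, then zero-pad to 7 bytes: K' = 66 00 00 00 00 00 00.
K' ⊕ ipad = 50 36 36 36 36 36 36.
Inner input = 50 36 36 36 36 36 36 ∥ 72 b8 fe 7c.
Inner hash: XOR 50⊕36⊕36⊕36⊕36⊕36⊕36⊕72⊕b8⊕fe⊕7c = 18.

18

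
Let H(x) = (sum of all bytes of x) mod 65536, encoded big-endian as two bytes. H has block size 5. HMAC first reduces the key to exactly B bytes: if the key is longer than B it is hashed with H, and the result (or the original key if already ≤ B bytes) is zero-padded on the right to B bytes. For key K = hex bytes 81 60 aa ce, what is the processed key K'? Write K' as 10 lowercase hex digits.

8160aace00

Key hex bytes 81 60 aa ce is 4 bytes ≤ B = 5; zero-pad to 5 bytes: K' = 81 60 aa ce 00.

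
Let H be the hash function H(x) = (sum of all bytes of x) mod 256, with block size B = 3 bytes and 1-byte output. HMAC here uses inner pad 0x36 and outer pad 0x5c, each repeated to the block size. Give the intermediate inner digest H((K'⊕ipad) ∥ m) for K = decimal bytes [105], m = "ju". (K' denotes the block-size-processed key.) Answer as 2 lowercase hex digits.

aa

Key decimal bytes [105] = 69 is 1 byte ≤ B = 3; zero-pad to 3 bytes: K' = 69 00 00.
K' ⊕ ipad = 5f 36 36.
Inner input = 5f 36 36 ∥ 6a 75.
Inner hash: sum = 95+54+54+106+117 = 426; mod 256 = 170 → aa.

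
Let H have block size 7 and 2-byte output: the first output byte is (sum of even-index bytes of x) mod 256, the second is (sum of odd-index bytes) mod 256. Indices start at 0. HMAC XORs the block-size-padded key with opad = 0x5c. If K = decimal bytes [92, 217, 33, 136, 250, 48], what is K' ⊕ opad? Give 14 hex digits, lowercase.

Key decimal bytes [92, 217, 33, 136, 250, 48] = 5c d9 21 88 fa 30 is 6 bytes ≤ B = 7; zero-pad to 7 bytes: K' = 5c d9 21 88 fa 30 00.
XOR each byte with 0x5c: 5c⊕5c=00, d9⊕5c=85, 21⊕5c=7d, 88⊕5c=d4, fa⊕5c=a6, 30⊕5c=6c, 00⊕5c=5c.

00857dd4a66c5c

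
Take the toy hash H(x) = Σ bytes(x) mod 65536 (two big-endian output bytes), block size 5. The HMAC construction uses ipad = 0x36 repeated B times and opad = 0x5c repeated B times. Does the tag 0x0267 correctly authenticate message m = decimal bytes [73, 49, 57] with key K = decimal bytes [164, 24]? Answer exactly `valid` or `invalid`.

valid

Key decimal bytes [164, 24] = a4 18 is 2 bytes ≤ B = 5; zero-pad to 5 bytes: K' = a4 18 00 00 00.
K' ⊕ ipad = 92 2e 36 36 36; K' ⊕ opad = f8 44 5c 5c 5c.
Inner hash: sum = 146+46+54+54+54+73+49+57 = 533 → 02 15.
Outer hash (recomputed tag): sum = 248+68+92+92+92+2+21 = 615 → 02 67.
Recomputed tag = 0267; claimed = 0267 → match.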